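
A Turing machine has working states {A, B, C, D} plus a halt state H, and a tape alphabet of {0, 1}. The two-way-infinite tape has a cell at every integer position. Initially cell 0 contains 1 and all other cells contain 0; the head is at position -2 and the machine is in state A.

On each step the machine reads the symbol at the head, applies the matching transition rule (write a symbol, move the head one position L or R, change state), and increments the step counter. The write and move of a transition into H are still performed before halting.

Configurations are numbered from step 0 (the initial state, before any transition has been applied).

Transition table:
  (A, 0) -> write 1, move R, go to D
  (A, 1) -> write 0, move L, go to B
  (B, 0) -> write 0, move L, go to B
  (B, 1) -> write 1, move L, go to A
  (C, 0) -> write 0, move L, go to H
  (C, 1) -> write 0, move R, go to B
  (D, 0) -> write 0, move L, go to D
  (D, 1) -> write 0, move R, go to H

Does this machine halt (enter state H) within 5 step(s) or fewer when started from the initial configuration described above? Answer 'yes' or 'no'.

Step 1: in state A at pos -2, read 0 -> (A,0)->write 1,move R,goto D. Now: state=D, head=-1, tape[-3..1]=01010 (head:   ^)
Step 2: in state D at pos -1, read 0 -> (D,0)->write 0,move L,goto D. Now: state=D, head=-2, tape[-3..1]=01010 (head:  ^)
Step 3: in state D at pos -2, read 1 -> (D,1)->write 0,move R,goto H. Now: state=H, head=-1, tape[-3..1]=00010 (head:   ^)
State H reached at step 3; 3 <= 5 -> yes

Answer: yes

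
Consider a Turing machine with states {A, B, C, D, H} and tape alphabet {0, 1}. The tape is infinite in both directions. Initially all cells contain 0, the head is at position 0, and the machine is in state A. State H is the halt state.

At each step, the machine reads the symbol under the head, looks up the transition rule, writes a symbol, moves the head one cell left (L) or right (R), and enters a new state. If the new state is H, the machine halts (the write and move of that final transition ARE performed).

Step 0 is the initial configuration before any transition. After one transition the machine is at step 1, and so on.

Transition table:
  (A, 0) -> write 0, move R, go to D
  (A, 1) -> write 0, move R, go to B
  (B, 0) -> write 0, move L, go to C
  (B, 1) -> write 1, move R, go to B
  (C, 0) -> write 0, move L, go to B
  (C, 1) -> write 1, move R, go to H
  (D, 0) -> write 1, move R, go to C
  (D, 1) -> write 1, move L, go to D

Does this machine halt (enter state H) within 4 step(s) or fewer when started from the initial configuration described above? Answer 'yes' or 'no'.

Step 1: in state A at pos 0, read 0 -> (A,0)->write 0,move R,goto D. Now: state=D, head=1, tape[-1..2]=0000 (head:   ^)
Step 2: in state D at pos 1, read 0 -> (D,0)->write 1,move R,goto C. Now: state=C, head=2, tape[-1..3]=00100 (head:    ^)
Step 3: in state C at pos 2, read 0 -> (C,0)->write 0,move L,goto B. Now: state=B, head=1, tape[-1..3]=00100 (head:   ^)
Step 4: in state B at pos 1, read 1 -> (B,1)->write 1,move R,goto B. Now: state=B, head=2, tape[-1..3]=00100 (head:    ^)
After 4 step(s): state = B (not H) -> not halted within 4 -> no

Answer: no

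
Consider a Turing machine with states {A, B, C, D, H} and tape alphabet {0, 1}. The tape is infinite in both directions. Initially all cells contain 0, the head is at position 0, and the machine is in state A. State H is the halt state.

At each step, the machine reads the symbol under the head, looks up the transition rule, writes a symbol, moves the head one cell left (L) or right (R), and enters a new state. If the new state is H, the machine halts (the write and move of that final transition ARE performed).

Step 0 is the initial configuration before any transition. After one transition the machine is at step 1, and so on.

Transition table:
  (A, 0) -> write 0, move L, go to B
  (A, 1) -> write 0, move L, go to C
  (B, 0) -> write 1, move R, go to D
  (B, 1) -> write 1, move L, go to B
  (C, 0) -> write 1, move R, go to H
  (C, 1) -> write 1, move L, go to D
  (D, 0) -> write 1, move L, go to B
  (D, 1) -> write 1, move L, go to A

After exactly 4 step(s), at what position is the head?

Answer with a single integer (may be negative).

Answer: -2

Derivation:
Step 1: in state A at pos 0, read 0 -> (A,0)->write 0,move L,goto B. Now: state=B, head=-1, tape[-2..1]=0000 (head:  ^)
Step 2: in state B at pos -1, read 0 -> (B,0)->write 1,move R,goto D. Now: state=D, head=0, tape[-2..1]=0100 (head:   ^)
Step 3: in state D at pos 0, read 0 -> (D,0)->write 1,move L,goto B. Now: state=B, head=-1, tape[-2..1]=0110 (head:  ^)
Step 4: in state B at pos -1, read 1 -> (B,1)->write 1,move L,goto B. Now: state=B, head=-2, tape[-3..1]=00110 (head:  ^)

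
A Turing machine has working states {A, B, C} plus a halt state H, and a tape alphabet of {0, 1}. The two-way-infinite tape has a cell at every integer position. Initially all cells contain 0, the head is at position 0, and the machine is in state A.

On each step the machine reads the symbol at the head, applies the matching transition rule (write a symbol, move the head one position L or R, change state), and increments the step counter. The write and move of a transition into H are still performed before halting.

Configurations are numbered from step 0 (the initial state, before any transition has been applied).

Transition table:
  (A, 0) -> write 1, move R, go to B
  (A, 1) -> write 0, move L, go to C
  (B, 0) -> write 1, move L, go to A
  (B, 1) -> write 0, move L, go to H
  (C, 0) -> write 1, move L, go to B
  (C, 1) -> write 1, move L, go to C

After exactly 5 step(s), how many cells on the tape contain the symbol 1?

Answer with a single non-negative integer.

Step 1: in state A at pos 0, read 0 -> (A,0)->write 1,move R,goto B. Now: state=B, head=1, tape[-1..2]=0100 (head:   ^)
Step 2: in state B at pos 1, read 0 -> (B,0)->write 1,move L,goto A. Now: state=A, head=0, tape[-1..2]=0110 (head:  ^)
Step 3: in state A at pos 0, read 1 -> (A,1)->write 0,move L,goto C. Now: state=C, head=-1, tape[-2..2]=00010 (head:  ^)
Step 4: in state C at pos -1, read 0 -> (C,0)->write 1,move L,goto B. Now: state=B, head=-2, tape[-3..2]=001010 (head:  ^)
Step 5: in state B at pos -2, read 0 -> (B,0)->write 1,move L,goto A. Now: state=A, head=-3, tape[-4..2]=0011010 (head:  ^)
Cells containing 1 after step 5: {-2, -1, 1} -> 3 cell(s)

Answer: 3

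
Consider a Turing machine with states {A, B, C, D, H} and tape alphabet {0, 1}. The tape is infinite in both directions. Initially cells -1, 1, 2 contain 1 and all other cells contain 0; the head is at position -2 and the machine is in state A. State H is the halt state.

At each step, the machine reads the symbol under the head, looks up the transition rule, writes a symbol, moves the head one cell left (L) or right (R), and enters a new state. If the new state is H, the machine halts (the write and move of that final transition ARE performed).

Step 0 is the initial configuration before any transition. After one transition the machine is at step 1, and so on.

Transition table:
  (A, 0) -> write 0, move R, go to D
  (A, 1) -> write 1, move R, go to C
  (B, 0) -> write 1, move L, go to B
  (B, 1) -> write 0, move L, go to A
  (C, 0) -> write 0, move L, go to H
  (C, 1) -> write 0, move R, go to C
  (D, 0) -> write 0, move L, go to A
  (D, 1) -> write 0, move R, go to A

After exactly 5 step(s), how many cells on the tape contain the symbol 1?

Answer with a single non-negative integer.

Step 1: in state A at pos -2, read 0 -> (A,0)->write 0,move R,goto D. Now: state=D, head=-1, tape[-3..3]=0010110 (head:   ^)
Step 2: in state D at pos -1, read 1 -> (D,1)->write 0,move R,goto A. Now: state=A, head=0, tape[-3..3]=0000110 (head:    ^)
Step 3: in state A at pos 0, read 0 -> (A,0)->write 0,move R,goto D. Now: state=D, head=1, tape[-3..3]=0000110 (head:     ^)
Step 4: in state D at pos 1, read 1 -> (D,1)->write 0,move R,goto A. Now: state=A, head=2, tape[-3..3]=0000010 (head:      ^)
Step 5: in state A at pos 2, read 1 -> (A,1)->write 1,move R,goto C. Now: state=C, head=3, tape[-3..4]=00000100 (head:       ^)
Cells containing 1 after step 5: {2} -> 1 cell(s)

Answer: 1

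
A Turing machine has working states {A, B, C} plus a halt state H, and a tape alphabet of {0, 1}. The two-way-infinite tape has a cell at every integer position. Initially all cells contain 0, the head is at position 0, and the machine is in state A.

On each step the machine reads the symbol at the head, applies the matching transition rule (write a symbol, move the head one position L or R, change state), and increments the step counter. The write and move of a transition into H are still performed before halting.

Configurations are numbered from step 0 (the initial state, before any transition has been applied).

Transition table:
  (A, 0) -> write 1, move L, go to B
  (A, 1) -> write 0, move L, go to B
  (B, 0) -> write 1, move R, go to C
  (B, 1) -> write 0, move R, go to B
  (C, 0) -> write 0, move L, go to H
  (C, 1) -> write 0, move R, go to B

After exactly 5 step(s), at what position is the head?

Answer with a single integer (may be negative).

Answer: 1

Derivation:
Step 1: in state A at pos 0, read 0 -> (A,0)->write 1,move L,goto B. Now: state=B, head=-1, tape[-2..1]=0010 (head:  ^)
Step 2: in state B at pos -1, read 0 -> (B,0)->write 1,move R,goto C. Now: state=C, head=0, tape[-2..1]=0110 (head:   ^)
Step 3: in state C at pos 0, read 1 -> (C,1)->write 0,move R,goto B. Now: state=B, head=1, tape[-2..2]=01000 (head:    ^)
Step 4: in state B at pos 1, read 0 -> (B,0)->write 1,move R,goto C. Now: state=C, head=2, tape[-2..3]=010100 (head:     ^)
Step 5: in state C at pos 2, read 0 -> (C,0)->write 0,move L,goto H. Now: state=H, head=1, tape[-2..3]=010100 (head:    ^)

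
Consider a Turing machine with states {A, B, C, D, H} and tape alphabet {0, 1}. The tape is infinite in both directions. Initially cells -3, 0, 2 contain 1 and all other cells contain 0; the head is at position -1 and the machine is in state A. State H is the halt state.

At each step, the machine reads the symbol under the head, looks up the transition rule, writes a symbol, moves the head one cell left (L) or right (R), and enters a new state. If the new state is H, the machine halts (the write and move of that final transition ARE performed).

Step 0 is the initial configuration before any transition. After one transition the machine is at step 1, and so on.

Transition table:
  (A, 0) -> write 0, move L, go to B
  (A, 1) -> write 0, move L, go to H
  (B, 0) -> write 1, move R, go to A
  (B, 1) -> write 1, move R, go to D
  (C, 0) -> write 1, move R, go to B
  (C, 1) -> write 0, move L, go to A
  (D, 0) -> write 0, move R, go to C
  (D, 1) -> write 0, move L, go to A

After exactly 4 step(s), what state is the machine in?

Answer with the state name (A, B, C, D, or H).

Answer: D

Derivation:
Step 1: in state A at pos -1, read 0 -> (A,0)->write 0,move L,goto B. Now: state=B, head=-2, tape[-4..3]=01001010 (head:   ^)
Step 2: in state B at pos -2, read 0 -> (B,0)->write 1,move R,goto A. Now: state=A, head=-1, tape[-4..3]=01101010 (head:    ^)
Step 3: in state A at pos -1, read 0 -> (A,0)->write 0,move L,goto B. Now: state=B, head=-2, tape[-4..3]=01101010 (head:   ^)
Step 4: in state B at pos -2, read 1 -> (B,1)->write 1,move R,goto D. Now: state=D, head=-1, tape[-4..3]=01101010 (head:    ^)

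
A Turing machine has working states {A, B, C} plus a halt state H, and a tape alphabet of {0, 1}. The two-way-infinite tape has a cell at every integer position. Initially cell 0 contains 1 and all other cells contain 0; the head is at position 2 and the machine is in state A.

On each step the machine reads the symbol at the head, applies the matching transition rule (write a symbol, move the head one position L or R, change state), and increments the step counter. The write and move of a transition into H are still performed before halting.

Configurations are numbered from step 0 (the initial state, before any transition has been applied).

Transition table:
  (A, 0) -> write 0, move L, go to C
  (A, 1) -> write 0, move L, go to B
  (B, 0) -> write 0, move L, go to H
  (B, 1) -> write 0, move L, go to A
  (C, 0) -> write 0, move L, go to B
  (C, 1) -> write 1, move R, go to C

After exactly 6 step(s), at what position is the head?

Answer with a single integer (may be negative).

Step 1: in state A at pos 2, read 0 -> (A,0)->write 0,move L,goto C. Now: state=C, head=1, tape[-1..3]=01000 (head:   ^)
Step 2: in state C at pos 1, read 0 -> (C,0)->write 0,move L,goto B. Now: state=B, head=0, tape[-1..3]=01000 (head:  ^)
Step 3: in state B at pos 0, read 1 -> (B,1)->write 0,move L,goto A. Now: state=A, head=-1, tape[-2..3]=000000 (head:  ^)
Step 4: in state A at pos -1, read 0 -> (A,0)->write 0,move L,goto C. Now: state=C, head=-2, tape[-3..3]=0000000 (head:  ^)
Step 5: in state C at pos -2, read 0 -> (C,0)->write 0,move L,goto B. Now: state=B, head=-3, tape[-4..3]=00000000 (head:  ^)
Step 6: in state B at pos -3, read 0 -> (B,0)->write 0,move L,goto H. Now: state=H, head=-4, tape[-5..3]=000000000 (head:  ^)

Answer: -4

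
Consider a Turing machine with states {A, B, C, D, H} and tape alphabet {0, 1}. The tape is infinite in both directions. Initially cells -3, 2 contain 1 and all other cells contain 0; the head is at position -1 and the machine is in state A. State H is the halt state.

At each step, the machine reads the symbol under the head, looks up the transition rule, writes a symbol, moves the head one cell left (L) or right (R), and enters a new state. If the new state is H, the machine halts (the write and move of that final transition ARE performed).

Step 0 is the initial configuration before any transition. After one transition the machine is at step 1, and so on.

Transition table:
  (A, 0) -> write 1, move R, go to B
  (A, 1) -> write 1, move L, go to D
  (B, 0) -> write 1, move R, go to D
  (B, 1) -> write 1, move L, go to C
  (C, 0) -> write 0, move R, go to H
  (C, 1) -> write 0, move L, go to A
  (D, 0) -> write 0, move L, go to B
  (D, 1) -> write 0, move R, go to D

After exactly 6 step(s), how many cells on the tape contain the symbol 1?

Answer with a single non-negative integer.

Answer: 4

Derivation:
Step 1: in state A at pos -1, read 0 -> (A,0)->write 1,move R,goto B. Now: state=B, head=0, tape[-4..3]=01010010 (head:     ^)
Step 2: in state B at pos 0, read 0 -> (B,0)->write 1,move R,goto D. Now: state=D, head=1, tape[-4..3]=01011010 (head:      ^)
Step 3: in state D at pos 1, read 0 -> (D,0)->write 0,move L,goto B. Now: state=B, head=0, tape[-4..3]=01011010 (head:     ^)
Step 4: in state B at pos 0, read 1 -> (B,1)->write 1,move L,goto C. Now: state=C, head=-1, tape[-4..3]=01011010 (head:    ^)
Step 5: in state C at pos -1, read 1 -> (C,1)->write 0,move L,goto A. Now: state=A, head=-2, tape[-4..3]=01001010 (head:   ^)
Step 6: in state A at pos -2, read 0 -> (A,0)->write 1,move R,goto B. Now: state=B, head=-1, tape[-4..3]=01101010 (head:    ^)
Cells containing 1 after step 6: {-3, -2, 0, 2} -> 4 cell(s)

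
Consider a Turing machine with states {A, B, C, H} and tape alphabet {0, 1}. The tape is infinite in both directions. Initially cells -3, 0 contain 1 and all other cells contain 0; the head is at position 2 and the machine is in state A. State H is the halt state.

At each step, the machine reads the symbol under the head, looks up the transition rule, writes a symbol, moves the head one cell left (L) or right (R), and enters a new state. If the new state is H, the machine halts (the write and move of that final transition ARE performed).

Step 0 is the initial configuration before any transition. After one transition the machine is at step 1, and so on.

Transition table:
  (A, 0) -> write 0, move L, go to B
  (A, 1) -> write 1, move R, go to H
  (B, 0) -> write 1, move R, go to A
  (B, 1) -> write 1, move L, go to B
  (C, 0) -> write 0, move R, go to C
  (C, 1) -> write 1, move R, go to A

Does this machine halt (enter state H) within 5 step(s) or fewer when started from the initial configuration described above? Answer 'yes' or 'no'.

Step 1: in state A at pos 2, read 0 -> (A,0)->write 0,move L,goto B. Now: state=B, head=1, tape[-4..3]=01001000 (head:      ^)
Step 2: in state B at pos 1, read 0 -> (B,0)->write 1,move R,goto A. Now: state=A, head=2, tape[-4..3]=01001100 (head:       ^)
Step 3: in state A at pos 2, read 0 -> (A,0)->write 0,move L,goto B. Now: state=B, head=1, tape[-4..3]=01001100 (head:      ^)
Step 4: in state B at pos 1, read 1 -> (B,1)->write 1,move L,goto B. Now: state=B, head=0, tape[-4..3]=01001100 (head:     ^)
Step 5: in state B at pos 0, read 1 -> (B,1)->write 1,move L,goto B. Now: state=B, head=-1, tape[-4..3]=01001100 (head:    ^)
After 5 step(s): state = B (not H) -> not halted within 5 -> no

Answer: no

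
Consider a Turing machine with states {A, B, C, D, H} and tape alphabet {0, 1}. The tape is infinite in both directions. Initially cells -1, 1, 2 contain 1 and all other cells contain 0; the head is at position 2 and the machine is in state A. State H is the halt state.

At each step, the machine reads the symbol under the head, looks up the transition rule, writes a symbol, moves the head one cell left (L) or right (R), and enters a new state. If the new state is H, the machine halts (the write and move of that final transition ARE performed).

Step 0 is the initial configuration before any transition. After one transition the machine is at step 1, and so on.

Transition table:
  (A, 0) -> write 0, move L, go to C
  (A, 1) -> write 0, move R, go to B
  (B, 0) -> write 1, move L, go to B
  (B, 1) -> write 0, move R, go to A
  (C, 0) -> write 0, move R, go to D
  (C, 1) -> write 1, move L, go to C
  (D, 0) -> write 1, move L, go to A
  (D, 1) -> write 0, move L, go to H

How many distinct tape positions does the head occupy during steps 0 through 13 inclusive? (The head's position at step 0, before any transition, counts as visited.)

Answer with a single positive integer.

Answer: 4

Derivation:
Step 1: in state A at pos 2, read 1 -> (A,1)->write 0,move R,goto B. Now: state=B, head=3, tape[-2..4]=0101000 (head:      ^)
Step 2: in state B at pos 3, read 0 -> (B,0)->write 1,move L,goto B. Now: state=B, head=2, tape[-2..4]=0101010 (head:     ^)
Step 3: in state B at pos 2, read 0 -> (B,0)->write 1,move L,goto B. Now: state=B, head=1, tape[-2..4]=0101110 (head:    ^)
Step 4: in state B at pos 1, read 1 -> (B,1)->write 0,move R,goto A. Now: state=A, head=2, tape[-2..4]=0100110 (head:     ^)
Step 5: in state A at pos 2, read 1 -> (A,1)->write 0,move R,goto B. Now: state=B, head=3, tape[-2..4]=0100010 (head:      ^)
Step 6: in state B at pos 3, read 1 -> (B,1)->write 0,move R,goto A. Now: state=A, head=4, tape[-2..5]=01000000 (head:       ^)
Step 7: in state A at pos 4, read 0 -> (A,0)->write 0,move L,goto C. Now: state=C, head=3, tape[-2..5]=01000000 (head:      ^)
Step 8: in state C at pos 3, read 0 -> (C,0)->write 0,move R,goto D. Now: state=D, head=4, tape[-2..5]=01000000 (head:       ^)
Step 9: in state D at pos 4, read 0 -> (D,0)->write 1,move L,goto A. Now: state=A, head=3, tape[-2..5]=01000010 (head:      ^)
Step 10: in state A at pos 3, read 0 -> (A,0)->write 0,move L,goto C. Now: state=C, head=2, tape[-2..5]=01000010 (head:     ^)
Step 11: in state C at pos 2, read 0 -> (C,0)->write 0,move R,goto D. Now: state=D, head=3, tape[-2..5]=01000010 (head:      ^)
Step 12: in state D at pos 3, read 0 -> (D,0)->write 1,move L,goto A. Now: state=A, head=2, tape[-2..5]=01000110 (head:     ^)
Step 13: in state A at pos 2, read 0 -> (A,0)->write 0,move L,goto C. Now: state=C, head=1, tape[-2..5]=01000110 (head:    ^)
Head positions at steps 0..13: starting at 2, distinct positions visited = {1, 2, 3, 4} -> 4 position(s)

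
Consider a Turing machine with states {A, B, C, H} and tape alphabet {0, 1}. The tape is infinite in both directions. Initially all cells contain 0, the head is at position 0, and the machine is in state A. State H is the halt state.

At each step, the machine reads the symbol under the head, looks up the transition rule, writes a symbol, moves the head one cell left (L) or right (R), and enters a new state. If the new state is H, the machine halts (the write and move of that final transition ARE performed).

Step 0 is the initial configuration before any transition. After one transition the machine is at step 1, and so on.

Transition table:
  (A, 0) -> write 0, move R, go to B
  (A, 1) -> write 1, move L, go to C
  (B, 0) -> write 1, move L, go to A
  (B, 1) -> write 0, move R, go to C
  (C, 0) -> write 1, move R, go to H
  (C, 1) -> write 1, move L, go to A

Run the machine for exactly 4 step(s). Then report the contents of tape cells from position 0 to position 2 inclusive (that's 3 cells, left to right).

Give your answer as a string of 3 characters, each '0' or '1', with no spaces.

Step 1: in state A at pos 0, read 0 -> (A,0)->write 0,move R,goto B. Now: state=B, head=1, tape[-1..2]=0000 (head:   ^)
Step 2: in state B at pos 1, read 0 -> (B,0)->write 1,move L,goto A. Now: state=A, head=0, tape[-1..2]=0010 (head:  ^)
Step 3: in state A at pos 0, read 0 -> (A,0)->write 0,move R,goto B. Now: state=B, head=1, tape[-1..2]=0010 (head:   ^)
Step 4: in state B at pos 1, read 1 -> (B,1)->write 0,move R,goto C. Now: state=C, head=2, tape[-1..3]=00000 (head:    ^)

Answer: 000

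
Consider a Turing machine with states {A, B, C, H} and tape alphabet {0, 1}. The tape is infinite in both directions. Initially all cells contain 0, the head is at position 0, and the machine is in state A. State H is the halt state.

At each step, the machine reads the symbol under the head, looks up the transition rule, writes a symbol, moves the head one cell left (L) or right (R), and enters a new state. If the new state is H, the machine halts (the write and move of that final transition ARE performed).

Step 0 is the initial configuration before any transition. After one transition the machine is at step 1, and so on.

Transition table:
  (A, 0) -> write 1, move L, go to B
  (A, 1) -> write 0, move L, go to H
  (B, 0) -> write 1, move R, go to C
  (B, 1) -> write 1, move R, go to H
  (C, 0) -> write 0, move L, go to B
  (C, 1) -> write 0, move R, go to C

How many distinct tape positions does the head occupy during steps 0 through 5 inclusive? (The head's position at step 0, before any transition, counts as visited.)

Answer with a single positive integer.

Answer: 3

Derivation:
Step 1: in state A at pos 0, read 0 -> (A,0)->write 1,move L,goto B. Now: state=B, head=-1, tape[-2..1]=0010 (head:  ^)
Step 2: in state B at pos -1, read 0 -> (B,0)->write 1,move R,goto C. Now: state=C, head=0, tape[-2..1]=0110 (head:   ^)
Step 3: in state C at pos 0, read 1 -> (C,1)->write 0,move R,goto C. Now: state=C, head=1, tape[-2..2]=01000 (head:    ^)
Step 4: in state C at pos 1, read 0 -> (C,0)->write 0,move L,goto B. Now: state=B, head=0, tape[-2..2]=01000 (head:   ^)
Step 5: in state B at pos 0, read 0 -> (B,0)->write 1,move R,goto C. Now: state=C, head=1, tape[-2..2]=01100 (head:    ^)
Head positions at steps 0..5: starting at 0, distinct positions visited = {-1, 0, 1} -> 3 position(s)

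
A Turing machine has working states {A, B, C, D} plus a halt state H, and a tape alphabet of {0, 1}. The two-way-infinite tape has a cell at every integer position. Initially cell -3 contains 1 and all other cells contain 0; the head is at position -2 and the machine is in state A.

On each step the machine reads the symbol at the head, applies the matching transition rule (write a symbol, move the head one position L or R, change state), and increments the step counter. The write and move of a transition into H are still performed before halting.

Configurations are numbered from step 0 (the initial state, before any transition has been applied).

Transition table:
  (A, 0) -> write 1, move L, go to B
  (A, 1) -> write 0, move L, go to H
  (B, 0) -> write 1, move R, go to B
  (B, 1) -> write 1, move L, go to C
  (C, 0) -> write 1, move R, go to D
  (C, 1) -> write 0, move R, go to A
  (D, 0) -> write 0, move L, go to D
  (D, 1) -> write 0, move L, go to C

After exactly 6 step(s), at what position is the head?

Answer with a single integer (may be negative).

Step 1: in state A at pos -2, read 0 -> (A,0)->write 1,move L,goto B. Now: state=B, head=-3, tape[-4..-1]=0110 (head:  ^)
Step 2: in state B at pos -3, read 1 -> (B,1)->write 1,move L,goto C. Now: state=C, head=-4, tape[-5..-1]=00110 (head:  ^)
Step 3: in state C at pos -4, read 0 -> (C,0)->write 1,move R,goto D. Now: state=D, head=-3, tape[-5..-1]=01110 (head:   ^)
Step 4: in state D at pos -3, read 1 -> (D,1)->write 0,move L,goto C. Now: state=C, head=-4, tape[-5..-1]=01010 (head:  ^)
Step 5: in state C at pos -4, read 1 -> (C,1)->write 0,move R,goto A. Now: state=A, head=-3, tape[-5..-1]=00010 (head:   ^)
Step 6: in state A at pos -3, read 0 -> (A,0)->write 1,move L,goto B. Now: state=B, head=-4, tape[-5..-1]=00110 (head:  ^)

Answer: -4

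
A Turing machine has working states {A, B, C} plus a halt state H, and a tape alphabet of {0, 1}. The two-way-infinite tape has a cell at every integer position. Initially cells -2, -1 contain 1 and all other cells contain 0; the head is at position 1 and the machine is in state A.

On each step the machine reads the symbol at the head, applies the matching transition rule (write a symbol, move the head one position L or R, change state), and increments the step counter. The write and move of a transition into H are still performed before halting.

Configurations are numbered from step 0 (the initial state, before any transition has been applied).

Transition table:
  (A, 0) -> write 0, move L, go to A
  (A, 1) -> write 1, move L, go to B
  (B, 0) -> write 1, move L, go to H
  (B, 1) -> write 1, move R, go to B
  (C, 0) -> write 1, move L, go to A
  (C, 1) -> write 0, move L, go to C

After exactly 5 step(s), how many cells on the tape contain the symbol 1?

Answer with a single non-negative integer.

Step 1: in state A at pos 1, read 0 -> (A,0)->write 0,move L,goto A. Now: state=A, head=0, tape[-3..2]=011000 (head:    ^)
Step 2: in state A at pos 0, read 0 -> (A,0)->write 0,move L,goto A. Now: state=A, head=-1, tape[-3..2]=011000 (head:   ^)
Step 3: in state A at pos -1, read 1 -> (A,1)->write 1,move L,goto B. Now: state=B, head=-2, tape[-3..2]=011000 (head:  ^)
Step 4: in state B at pos -2, read 1 -> (B,1)->write 1,move R,goto B. Now: state=B, head=-1, tape[-3..2]=011000 (head:   ^)
Step 5: in state B at pos -1, read 1 -> (B,1)->write 1,move R,goto B. Now: state=B, head=0, tape[-3..2]=011000 (head:    ^)
Cells containing 1 after step 5: {-2, -1} -> 2 cell(s)

Answer: 2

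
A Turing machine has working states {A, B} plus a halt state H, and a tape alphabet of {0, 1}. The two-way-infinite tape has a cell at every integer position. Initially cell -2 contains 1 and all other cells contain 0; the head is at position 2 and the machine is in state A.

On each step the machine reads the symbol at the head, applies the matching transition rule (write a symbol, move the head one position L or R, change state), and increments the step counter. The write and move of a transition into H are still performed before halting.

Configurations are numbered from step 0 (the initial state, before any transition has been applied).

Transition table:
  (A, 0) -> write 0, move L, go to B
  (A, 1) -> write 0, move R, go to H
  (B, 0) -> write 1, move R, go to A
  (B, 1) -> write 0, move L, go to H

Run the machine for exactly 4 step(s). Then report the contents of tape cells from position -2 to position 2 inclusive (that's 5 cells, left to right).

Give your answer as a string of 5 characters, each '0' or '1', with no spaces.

Answer: 10000

Derivation:
Step 1: in state A at pos 2, read 0 -> (A,0)->write 0,move L,goto B. Now: state=B, head=1, tape[-3..3]=0100000 (head:     ^)
Step 2: in state B at pos 1, read 0 -> (B,0)->write 1,move R,goto A. Now: state=A, head=2, tape[-3..3]=0100100 (head:      ^)
Step 3: in state A at pos 2, read 0 -> (A,0)->write 0,move L,goto B. Now: state=B, head=1, tape[-3..3]=0100100 (head:     ^)
Step 4: in state B at pos 1, read 1 -> (B,1)->write 0,move L,goto H. Now: state=H, head=0, tape[-3..3]=0100000 (head:    ^)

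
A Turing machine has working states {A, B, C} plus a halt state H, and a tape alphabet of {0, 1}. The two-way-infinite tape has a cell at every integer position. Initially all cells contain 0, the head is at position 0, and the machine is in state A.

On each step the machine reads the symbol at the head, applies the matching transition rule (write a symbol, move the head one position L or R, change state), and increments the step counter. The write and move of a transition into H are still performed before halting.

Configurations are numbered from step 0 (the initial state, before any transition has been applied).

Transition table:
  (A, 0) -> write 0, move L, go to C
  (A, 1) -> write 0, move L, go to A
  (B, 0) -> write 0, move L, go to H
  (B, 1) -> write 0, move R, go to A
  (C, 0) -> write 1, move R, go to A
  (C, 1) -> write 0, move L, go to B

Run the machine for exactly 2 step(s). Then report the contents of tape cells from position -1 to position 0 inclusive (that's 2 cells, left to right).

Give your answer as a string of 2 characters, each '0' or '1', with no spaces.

Step 1: in state A at pos 0, read 0 -> (A,0)->write 0,move L,goto C. Now: state=C, head=-1, tape[-2..1]=0000 (head:  ^)
Step 2: in state C at pos -1, read 0 -> (C,0)->write 1,move R,goto A. Now: state=A, head=0, tape[-2..1]=0100 (head:   ^)

Answer: 10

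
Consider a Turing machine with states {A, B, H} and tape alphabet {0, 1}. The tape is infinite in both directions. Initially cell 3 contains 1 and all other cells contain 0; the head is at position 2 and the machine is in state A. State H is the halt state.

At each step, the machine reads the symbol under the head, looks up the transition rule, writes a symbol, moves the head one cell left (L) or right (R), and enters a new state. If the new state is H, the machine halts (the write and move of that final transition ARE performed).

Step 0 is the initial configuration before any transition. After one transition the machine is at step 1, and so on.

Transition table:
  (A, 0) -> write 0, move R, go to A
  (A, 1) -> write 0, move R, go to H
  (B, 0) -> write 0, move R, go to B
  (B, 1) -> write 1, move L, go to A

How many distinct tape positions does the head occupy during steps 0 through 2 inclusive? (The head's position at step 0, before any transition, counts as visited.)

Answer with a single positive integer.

Step 1: in state A at pos 2, read 0 -> (A,0)->write 0,move R,goto A. Now: state=A, head=3, tape[1..4]=0010 (head:   ^)
Step 2: in state A at pos 3, read 1 -> (A,1)->write 0,move R,goto H. Now: state=H, head=4, tape[1..5]=00000 (head:    ^)
Head positions at steps 0..2: starting at 2, distinct positions visited = {2, 3, 4} -> 3 position(s)

Answer: 3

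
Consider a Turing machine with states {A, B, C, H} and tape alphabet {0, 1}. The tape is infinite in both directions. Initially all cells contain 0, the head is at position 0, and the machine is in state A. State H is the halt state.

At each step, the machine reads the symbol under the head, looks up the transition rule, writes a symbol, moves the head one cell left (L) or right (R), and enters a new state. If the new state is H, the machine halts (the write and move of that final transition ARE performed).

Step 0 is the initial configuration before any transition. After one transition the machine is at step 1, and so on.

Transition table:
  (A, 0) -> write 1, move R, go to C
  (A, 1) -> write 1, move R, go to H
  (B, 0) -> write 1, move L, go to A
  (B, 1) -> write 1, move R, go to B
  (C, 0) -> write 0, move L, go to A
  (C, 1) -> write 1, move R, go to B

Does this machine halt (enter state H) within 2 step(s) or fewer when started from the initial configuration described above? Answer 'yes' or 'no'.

Step 1: in state A at pos 0, read 0 -> (A,0)->write 1,move R,goto C. Now: state=C, head=1, tape[-1..2]=0100 (head:   ^)
Step 2: in state C at pos 1, read 0 -> (C,0)->write 0,move L,goto A. Now: state=A, head=0, tape[-1..2]=0100 (head:  ^)
After 2 step(s): state = A (not H) -> not halted within 2 -> no

Answer: no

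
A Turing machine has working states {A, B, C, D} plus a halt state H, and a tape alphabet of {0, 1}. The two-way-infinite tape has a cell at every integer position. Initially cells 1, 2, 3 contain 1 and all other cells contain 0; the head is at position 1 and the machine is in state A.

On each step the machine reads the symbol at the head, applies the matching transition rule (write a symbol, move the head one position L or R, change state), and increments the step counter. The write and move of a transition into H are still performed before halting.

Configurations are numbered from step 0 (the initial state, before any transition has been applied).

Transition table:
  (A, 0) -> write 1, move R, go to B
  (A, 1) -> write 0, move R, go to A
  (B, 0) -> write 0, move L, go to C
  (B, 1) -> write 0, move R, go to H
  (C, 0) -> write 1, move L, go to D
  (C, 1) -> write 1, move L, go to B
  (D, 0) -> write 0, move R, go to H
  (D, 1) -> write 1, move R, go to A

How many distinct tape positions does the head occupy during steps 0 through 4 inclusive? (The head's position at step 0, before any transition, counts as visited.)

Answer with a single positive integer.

Answer: 5

Derivation:
Step 1: in state A at pos 1, read 1 -> (A,1)->write 0,move R,goto A. Now: state=A, head=2, tape[0..4]=00110 (head:   ^)
Step 2: in state A at pos 2, read 1 -> (A,1)->write 0,move R,goto A. Now: state=A, head=3, tape[0..4]=00010 (head:    ^)
Step 3: in state A at pos 3, read 1 -> (A,1)->write 0,move R,goto A. Now: state=A, head=4, tape[0..5]=000000 (head:     ^)
Step 4: in state A at pos 4, read 0 -> (A,0)->write 1,move R,goto B. Now: state=B, head=5, tape[0..6]=0000100 (head:      ^)
Head positions at steps 0..4: starting at 1, distinct positions visited = {1, 2, 3, 4, 5} -> 5 position(s)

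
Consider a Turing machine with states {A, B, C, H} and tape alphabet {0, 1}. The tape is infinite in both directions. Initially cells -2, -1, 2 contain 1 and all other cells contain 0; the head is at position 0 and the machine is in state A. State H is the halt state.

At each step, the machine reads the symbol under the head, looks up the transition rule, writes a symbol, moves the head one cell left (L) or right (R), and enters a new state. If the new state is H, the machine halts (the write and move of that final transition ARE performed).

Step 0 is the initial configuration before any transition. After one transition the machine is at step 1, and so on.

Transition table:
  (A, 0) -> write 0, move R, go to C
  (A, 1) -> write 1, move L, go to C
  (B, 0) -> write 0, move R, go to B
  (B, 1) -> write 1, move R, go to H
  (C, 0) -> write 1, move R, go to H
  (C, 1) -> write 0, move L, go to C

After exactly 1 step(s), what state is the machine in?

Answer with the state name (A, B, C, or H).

Answer: C

Derivation:
Step 1: in state A at pos 0, read 0 -> (A,0)->write 0,move R,goto C. Now: state=C, head=1, tape[-3..3]=0110010 (head:     ^)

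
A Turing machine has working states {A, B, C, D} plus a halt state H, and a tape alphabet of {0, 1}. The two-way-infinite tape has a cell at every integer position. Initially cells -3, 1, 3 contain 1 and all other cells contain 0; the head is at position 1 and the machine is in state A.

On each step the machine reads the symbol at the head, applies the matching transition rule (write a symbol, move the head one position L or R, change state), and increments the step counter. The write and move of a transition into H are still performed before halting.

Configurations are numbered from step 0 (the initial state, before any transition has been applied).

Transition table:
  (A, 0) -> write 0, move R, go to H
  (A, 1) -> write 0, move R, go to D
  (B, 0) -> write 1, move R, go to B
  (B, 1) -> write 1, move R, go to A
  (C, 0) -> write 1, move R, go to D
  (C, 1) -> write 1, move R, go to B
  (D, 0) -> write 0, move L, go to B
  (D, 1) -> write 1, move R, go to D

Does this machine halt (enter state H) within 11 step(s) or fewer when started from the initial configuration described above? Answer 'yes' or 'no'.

Step 1: in state A at pos 1, read 1 -> (A,1)->write 0,move R,goto D. Now: state=D, head=2, tape[-4..4]=010000010 (head:       ^)
Step 2: in state D at pos 2, read 0 -> (D,0)->write 0,move L,goto B. Now: state=B, head=1, tape[-4..4]=010000010 (head:      ^)
Step 3: in state B at pos 1, read 0 -> (B,0)->write 1,move R,goto B. Now: state=B, head=2, tape[-4..4]=010001010 (head:       ^)
Step 4: in state B at pos 2, read 0 -> (B,0)->write 1,move R,goto B. Now: state=B, head=3, tape[-4..4]=010001110 (head:        ^)
Step 5: in state B at pos 3, read 1 -> (B,1)->write 1,move R,goto A. Now: state=A, head=4, tape[-4..5]=0100011100 (head:         ^)
Step 6: in state A at pos 4, read 0 -> (A,0)->write 0,move R,goto H. Now: state=H, head=5, tape[-4..6]=01000111000 (head:          ^)
State H reached at step 6; 6 <= 11 -> yes

Answer: yes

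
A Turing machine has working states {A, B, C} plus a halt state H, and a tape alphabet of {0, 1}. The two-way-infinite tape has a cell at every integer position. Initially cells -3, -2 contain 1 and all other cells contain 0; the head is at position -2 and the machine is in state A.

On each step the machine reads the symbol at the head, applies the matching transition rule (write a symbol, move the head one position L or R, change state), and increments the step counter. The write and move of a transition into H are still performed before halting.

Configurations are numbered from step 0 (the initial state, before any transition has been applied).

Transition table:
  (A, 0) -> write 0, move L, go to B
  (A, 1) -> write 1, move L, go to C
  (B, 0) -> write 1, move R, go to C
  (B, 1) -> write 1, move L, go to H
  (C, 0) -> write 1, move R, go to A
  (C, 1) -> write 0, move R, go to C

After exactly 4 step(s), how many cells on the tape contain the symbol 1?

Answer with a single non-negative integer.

Answer: 1

Derivation:
Step 1: in state A at pos -2, read 1 -> (A,1)->write 1,move L,goto C. Now: state=C, head=-3, tape[-4..-1]=0110 (head:  ^)
Step 2: in state C at pos -3, read 1 -> (C,1)->write 0,move R,goto C. Now: state=C, head=-2, tape[-4..-1]=0010 (head:   ^)
Step 3: in state C at pos -2, read 1 -> (C,1)->write 0,move R,goto C. Now: state=C, head=-1, tape[-4..0]=00000 (head:    ^)
Step 4: in state C at pos -1, read 0 -> (C,0)->write 1,move R,goto A. Now: state=A, head=0, tape[-4..1]=000100 (head:     ^)
Cells containing 1 after step 4: {-1} -> 1 cell(s)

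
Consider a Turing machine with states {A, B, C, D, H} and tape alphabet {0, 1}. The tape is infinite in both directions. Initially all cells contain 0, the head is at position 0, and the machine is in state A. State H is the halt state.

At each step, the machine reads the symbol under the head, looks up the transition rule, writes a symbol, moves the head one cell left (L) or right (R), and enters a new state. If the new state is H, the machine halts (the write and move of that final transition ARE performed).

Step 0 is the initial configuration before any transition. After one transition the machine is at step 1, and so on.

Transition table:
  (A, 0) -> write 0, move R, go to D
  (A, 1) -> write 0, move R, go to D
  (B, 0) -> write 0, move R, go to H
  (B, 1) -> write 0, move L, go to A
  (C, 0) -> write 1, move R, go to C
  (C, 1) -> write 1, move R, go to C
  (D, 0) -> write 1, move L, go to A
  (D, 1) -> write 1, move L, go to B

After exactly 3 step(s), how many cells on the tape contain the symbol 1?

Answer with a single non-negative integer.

Answer: 1

Derivation:
Step 1: in state A at pos 0, read 0 -> (A,0)->write 0,move R,goto D. Now: state=D, head=1, tape[-1..2]=0000 (head:   ^)
Step 2: in state D at pos 1, read 0 -> (D,0)->write 1,move L,goto A. Now: state=A, head=0, tape[-1..2]=0010 (head:  ^)
Step 3: in state A at pos 0, read 0 -> (A,0)->write 0,move R,goto D. Now: state=D, head=1, tape[-1..2]=0010 (head:   ^)
Cells containing 1 after step 3: {1} -> 1 cell(s)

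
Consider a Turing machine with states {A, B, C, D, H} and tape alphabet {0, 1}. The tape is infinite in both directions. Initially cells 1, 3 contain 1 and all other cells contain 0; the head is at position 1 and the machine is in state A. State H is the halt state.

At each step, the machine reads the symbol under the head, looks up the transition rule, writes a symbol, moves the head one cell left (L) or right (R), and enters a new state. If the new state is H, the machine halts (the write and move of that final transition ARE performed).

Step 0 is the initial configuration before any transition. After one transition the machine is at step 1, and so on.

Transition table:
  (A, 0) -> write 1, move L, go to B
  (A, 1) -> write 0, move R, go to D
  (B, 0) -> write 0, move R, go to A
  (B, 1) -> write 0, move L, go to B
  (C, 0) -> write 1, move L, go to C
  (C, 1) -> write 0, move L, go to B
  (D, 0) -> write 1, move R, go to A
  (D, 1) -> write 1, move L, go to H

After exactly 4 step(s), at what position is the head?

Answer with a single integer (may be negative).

Step 1: in state A at pos 1, read 1 -> (A,1)->write 0,move R,goto D. Now: state=D, head=2, tape[0..4]=00010 (head:   ^)
Step 2: in state D at pos 2, read 0 -> (D,0)->write 1,move R,goto A. Now: state=A, head=3, tape[0..4]=00110 (head:    ^)
Step 3: in state A at pos 3, read 1 -> (A,1)->write 0,move R,goto D. Now: state=D, head=4, tape[0..5]=001000 (head:     ^)
Step 4: in state D at pos 4, read 0 -> (D,0)->write 1,move R,goto A. Now: state=A, head=5, tape[0..6]=0010100 (head:      ^)

Answer: 5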